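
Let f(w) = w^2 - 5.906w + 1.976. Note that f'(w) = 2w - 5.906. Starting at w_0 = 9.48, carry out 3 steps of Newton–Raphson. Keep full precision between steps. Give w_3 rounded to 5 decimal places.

w_0 = 9.480000: f = 35.857520, f' = 13.054000 → w_1 = 9.480000 - (35.857520)/(13.054000) = 6.733139
w_1 = 6.733139: f = 7.545244, f' = 7.560279 → w_2 = 6.733139 - (7.545244)/(7.560279) = 5.735128
w_2 = 5.735128: f = 0.996027, f' = 5.564256 → w_3 = 5.735128 - (0.996027)/(5.564256) = 5.556123

5.55612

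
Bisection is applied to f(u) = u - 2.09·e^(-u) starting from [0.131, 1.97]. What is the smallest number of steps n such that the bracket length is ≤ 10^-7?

25

Initial width b − a = 1.97 − 0.131 = 1.839000.
After n steps the width is (b−a)/2^n; need (b−a)/2^n ≤ 10^-7.
So n ≥ log₂(1.839000/10^-7) = log₂(18390000.0000) ≈ 24.1324.
Hence n = 25.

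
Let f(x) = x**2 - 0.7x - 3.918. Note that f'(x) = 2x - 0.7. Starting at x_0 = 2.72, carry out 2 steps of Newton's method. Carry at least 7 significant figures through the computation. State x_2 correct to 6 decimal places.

x_0 = 2.720000: f = 1.576400, f' = 4.740000 → x_1 = 2.720000 - (1.576400)/(4.740000) = 2.387426
x_1 = 2.387426: f = 0.110605, f' = 4.074852 → x_2 = 2.387426 - (0.110605)/(4.074852) = 2.360283

2.360283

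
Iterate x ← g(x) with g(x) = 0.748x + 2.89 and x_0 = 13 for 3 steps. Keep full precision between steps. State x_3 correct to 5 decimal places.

12.10930

x_1 = g(13.000000) = 12.614000
x_2 = g(12.614000) = 12.325272
x_3 = g(12.325272) = 12.109303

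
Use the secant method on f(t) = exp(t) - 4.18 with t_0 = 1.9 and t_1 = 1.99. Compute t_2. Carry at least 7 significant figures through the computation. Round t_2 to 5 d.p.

1.54181

f(t_0) = 2.505894, f(t_1) = 3.135534
t_2 = 1.990000 - (3.135534)·(1.990000 - 1.900000)/(3.135534 - (2.505894)) = 1.541810; f(t_2) = 0.493041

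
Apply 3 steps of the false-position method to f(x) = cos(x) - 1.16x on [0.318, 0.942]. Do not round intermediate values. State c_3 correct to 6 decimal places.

0.673657

False-position update: c = (a·f(b) − b·f(a))/(f(b) − f(a)); replace the endpoint whose sign matches f(c).
f(0.318000) = 0.580983, f(0.942000) = -0.504548
step 1: c = 0.651969, f(c) = 0.038607 > 0 → new bracket [0.651969, 0.942000]
step 2: c = 0.672584, f(c) = 0.002017 > 0 → new bracket [0.672584, 0.942000]
step 3: c = 0.673657, f(c) = 0.000104 > 0 → new bracket [0.673657, 0.942000]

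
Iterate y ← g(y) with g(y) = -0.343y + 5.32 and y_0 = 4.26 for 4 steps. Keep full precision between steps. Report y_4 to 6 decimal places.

3.965415

y_1 = g(4.260000) = 3.858820
y_2 = g(3.858820) = 3.996425
y_3 = g(3.996425) = 3.949226
y_4 = g(3.949226) = 3.965415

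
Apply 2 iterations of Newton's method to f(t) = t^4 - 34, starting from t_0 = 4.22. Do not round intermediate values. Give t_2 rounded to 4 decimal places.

2.6999

f'(t) = 4t^3
t_0 = 4.220000: f = 283.139111, f' = 300.605792 → t_1 = 4.220000 - (283.139111)/(300.605792) = 3.278105
t_1 = 3.278105: f = 81.475914, f' = 140.905696 → t_2 = 3.278105 - (81.475914)/(140.905696) = 2.699875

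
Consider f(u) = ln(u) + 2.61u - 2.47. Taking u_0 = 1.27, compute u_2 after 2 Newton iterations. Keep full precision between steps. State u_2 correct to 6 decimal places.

f'(u) = 1/u + 2.61
u_0 = 1.270000: f = 1.083717, f' = 3.397402 → u_1 = 1.270000 - (1.083717)/(3.397402) = 0.951016
u_1 = 0.951016: f = -0.038073, f' = 3.661507 → u_2 = 0.951016 - (-0.038073)/(3.661507) = 0.961414

0.961414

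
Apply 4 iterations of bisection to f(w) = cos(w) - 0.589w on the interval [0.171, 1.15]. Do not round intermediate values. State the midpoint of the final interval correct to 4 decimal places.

0.9358

f(0.171000) = 0.884696, f(1.150000) = -0.268863 (opposite signs)
step 1: m = 0.660500, f(m) = 0.400651 > 0 → root in [0.660500, 1.150000]
step 2: m = 0.905250, f(m) = 0.084297 > 0 → root in [0.905250, 1.150000]
step 3: m = 1.027625, f(m) = -0.088418 < 0 → root in [0.905250, 1.027625]
step 4: m = 0.966437, f(m) = -0.000997 < 0 → root in [0.905250, 0.966437]
Midpoint of [0.905250, 0.966437] = 0.935844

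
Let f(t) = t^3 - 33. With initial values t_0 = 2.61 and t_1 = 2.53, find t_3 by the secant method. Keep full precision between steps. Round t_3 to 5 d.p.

f(t_0) = -15.220419, f(t_1) = -16.805723
t_2 = 2.530000 - (-16.805723)·(2.530000 - 2.610000)/(-16.805723 - (-15.220419)) = 3.378076; f(t_2) = 5.548558
t_3 = 3.378076 - (5.548558)·(3.378076 - 2.530000)/(5.548558 - (-16.805723)) = 3.167575; f(t_3) = -1.218044

3.16757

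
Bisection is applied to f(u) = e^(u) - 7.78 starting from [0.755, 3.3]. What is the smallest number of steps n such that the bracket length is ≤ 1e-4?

Initial width b − a = 3.3 − 0.755 = 2.545000.
After n steps the width is (b−a)/2^n; need (b−a)/2^n ≤ 1e-4.
So n ≥ log₂(2.545000/1e-4) = log₂(25450.0000) ≈ 14.6354.
Hence n = 15.

15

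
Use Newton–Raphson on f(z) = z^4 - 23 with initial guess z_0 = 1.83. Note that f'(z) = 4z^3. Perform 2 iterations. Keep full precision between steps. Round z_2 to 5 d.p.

2.19909

Newton update: z ← z − f(z)/f'(z).
z_0 = 1.830000: f = -11.784869, f' = 24.513948 → z_1 = 1.830000 - (-11.784869)/(24.513948) = 2.310741
z_1 = 2.310741: f = 5.510534, f' = 49.353051 → z_2 = 2.310741 - (5.510534)/(49.353051) = 2.199086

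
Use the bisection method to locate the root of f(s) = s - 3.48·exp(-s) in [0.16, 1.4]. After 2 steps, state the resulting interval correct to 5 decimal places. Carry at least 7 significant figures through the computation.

f(0.160000) = -2.805460, f(1.400000) = 0.541843 (opposite signs)
step 1: m = 0.780000, f(m) = -0.815253 < 0 → root in [0.780000, 1.400000]
step 2: m = 1.090000, f(m) = -0.080033 < 0 → root in [1.090000, 1.400000]

[1.09000, 1.40000]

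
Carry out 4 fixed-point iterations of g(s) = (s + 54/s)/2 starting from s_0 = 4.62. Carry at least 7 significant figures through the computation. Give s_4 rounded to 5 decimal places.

s_1 = g(4.620000) = 8.154156
s_2 = g(8.154156) = 7.388273
s_3 = g(7.388273) = 7.348576
s_4 = g(7.348576) = 7.348469

7.34847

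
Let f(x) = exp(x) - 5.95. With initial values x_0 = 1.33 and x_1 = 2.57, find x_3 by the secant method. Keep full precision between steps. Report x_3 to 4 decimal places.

1.7262

f(x_0) = -2.168957, f(x_1) = 7.115824
x_2 = 2.570000 - (7.115824)·(2.570000 - 1.330000)/(7.115824 - (-2.168957)) = 1.619668; f(x_2) = -0.898586
x_3 = 1.619668 - (-0.898586)·(1.619668 - 2.570000)/(-0.898586 - (7.115824)) = 1.726221; f(x_3) = -0.330624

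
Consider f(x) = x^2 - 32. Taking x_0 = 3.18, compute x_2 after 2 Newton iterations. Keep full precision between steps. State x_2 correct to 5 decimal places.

5.72711

f'(x) = 2x
x_0 = 3.180000: f = -21.887600, f' = 6.360000 → x_1 = 3.180000 - (-21.887600)/(6.360000) = 6.621447
x_1 = 6.621447: f = 11.843554, f' = 13.242893 → x_2 = 6.621447 - (11.843554)/(13.242893) = 5.727114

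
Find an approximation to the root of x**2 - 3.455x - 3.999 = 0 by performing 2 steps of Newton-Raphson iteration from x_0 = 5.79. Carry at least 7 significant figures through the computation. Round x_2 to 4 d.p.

f'(x) = 2x - 3.455
x_0 = 5.790000: f = 9.520650, f' = 8.125000 → x_1 = 5.790000 - (9.520650)/(8.125000) = 4.618228
x_1 = 4.618228: f = 1.373050, f' = 5.781455 → x_2 = 4.618228 - (1.373050)/(5.781455) = 4.380736

4.3807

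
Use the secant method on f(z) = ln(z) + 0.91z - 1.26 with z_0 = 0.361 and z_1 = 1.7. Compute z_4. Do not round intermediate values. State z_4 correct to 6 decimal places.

f(z_0) = -1.950367, f(z_1) = 0.817628
z_2 = 1.700000 - (0.817628)·(1.700000 - 0.361000)/(0.817628 - (-1.950367)) = 1.304478; f(z_2) = 0.192877
z_3 = 1.304478 - (0.192877)·(1.304478 - 1.700000)/(0.192877 - (0.817628)) = 1.182369; f(z_3) = -0.016524
z_4 = 1.182369 - (-0.016524)·(1.182369 - 1.304478)/(-0.016524 - (0.192877)) = 1.192005; f(z_4) = 0.000361

1.192005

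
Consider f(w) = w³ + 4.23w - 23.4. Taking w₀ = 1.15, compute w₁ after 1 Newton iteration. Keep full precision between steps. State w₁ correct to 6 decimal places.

f'(w) = 3w² + 4.23
w_0 = 1.150000: f = -17.014625, f' = 8.197500 → w_1 = 1.150000 - (-17.014625)/(8.197500) = 3.225587

3.225587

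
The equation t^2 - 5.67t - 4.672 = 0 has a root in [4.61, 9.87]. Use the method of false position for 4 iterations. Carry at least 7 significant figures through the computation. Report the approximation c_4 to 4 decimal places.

f(4.610000) = -9.558600, f(9.870000) = 36.782000
step 1: c = 5.694972, f(c) = -4.529787 < 0 → new bracket [5.694972, 9.870000]
step 2: c = 6.152758, f(c) = -1.701704 < 0 → new bracket [6.152758, 9.870000]
step 3: c = 6.317130, f(c) = -0.583992 < 0 → new bracket [6.317130, 9.870000]
step 4: c = 6.372658, f(c) = -0.194199 < 0 → new bracket [6.372658, 9.870000]

6.3727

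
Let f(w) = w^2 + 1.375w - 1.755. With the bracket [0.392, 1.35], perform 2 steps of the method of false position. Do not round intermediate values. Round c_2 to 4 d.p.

False-position update: c = (a·f(b) − b·f(a))/(f(b) − f(a)); replace the endpoint whose sign matches f(c).
f(0.392000) = -1.062336, f(1.350000) = 1.923750
step 1: c = 0.732820, f(c) = -0.210347 < 0 → new bracket [0.732820, 1.350000]
step 2: c = 0.793652, f(c) = -0.033844 < 0 → new bracket [0.793652, 1.350000]

0.7937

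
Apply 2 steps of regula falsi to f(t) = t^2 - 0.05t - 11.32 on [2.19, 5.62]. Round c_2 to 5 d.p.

False-position update: c = (a·f(b) − b·f(a))/(f(b) − f(a)); replace the endpoint whose sign matches f(c).
f(2.190000) = -6.633400, f(5.620000) = 19.983400
step 1: c = 3.044820, f(c) = -2.201315 < 0 → new bracket [3.044820, 5.620000]
step 2: c = 3.300346, f(c) = -0.592733 < 0 → new bracket [3.300346, 5.620000]

3.30035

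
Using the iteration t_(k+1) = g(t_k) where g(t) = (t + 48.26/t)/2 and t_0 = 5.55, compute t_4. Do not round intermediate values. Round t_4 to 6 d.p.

t_1 = g(5.550000) = 7.122748
t_2 = g(7.122748) = 6.949111
t_3 = g(6.949111) = 6.946942
t_4 = g(6.946942) = 6.946942

6.946942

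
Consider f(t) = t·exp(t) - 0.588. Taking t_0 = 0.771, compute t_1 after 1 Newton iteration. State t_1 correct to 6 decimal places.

f'(t) = (t + 1)·exp(t)
t_0 = 0.771000: f = 1.078846, f' = 3.828773 → t_1 = 0.771000 - (1.078846)/(3.828773) = 0.489227

0.489227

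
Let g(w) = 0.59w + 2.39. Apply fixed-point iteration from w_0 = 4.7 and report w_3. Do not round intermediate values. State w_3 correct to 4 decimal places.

w_1 = g(4.700000) = 5.163000
w_2 = g(5.163000) = 5.436170
w_3 = g(5.436170) = 5.597340

5.5973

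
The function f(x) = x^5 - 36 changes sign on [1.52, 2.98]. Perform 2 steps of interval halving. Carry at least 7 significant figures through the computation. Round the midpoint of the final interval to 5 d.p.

2.06750

f(1.520000) = -27.886319, f(2.980000) = 199.007282 (opposite signs)
step 1: m = 2.250000, f(m) = 21.665039 > 0 → root in [1.520000, 2.250000]
step 2: m = 1.885000, f(m) = -12.201106 < 0 → root in [1.885000, 2.250000]
Midpoint of [1.885000, 2.250000] = 2.067500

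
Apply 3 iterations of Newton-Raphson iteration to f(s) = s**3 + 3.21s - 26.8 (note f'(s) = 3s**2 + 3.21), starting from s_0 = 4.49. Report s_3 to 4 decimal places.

s_0 = 4.490000: f = 78.131749, f' = 63.690300 → s_1 = 4.490000 - (78.131749)/(63.690300) = 3.263255
s_1 = 3.263255: f = 18.424911, f' = 35.156502 → s_2 = 3.263255 - (18.424911)/(35.156502) = 2.739173
s_2 = 2.739173: f = 2.544936, f' = 25.719198 → s_3 = 2.739173 - (2.544936)/(25.719198) = 2.640222

2.6402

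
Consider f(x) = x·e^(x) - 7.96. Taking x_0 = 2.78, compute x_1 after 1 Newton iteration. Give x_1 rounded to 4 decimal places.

2.1752

f'(x) = (x + 1)·e^(x)
x_0 = 2.780000: f = 36.850878, f' = 60.929899 → x_1 = 2.780000 - (36.850878)/(60.929899) = 2.175192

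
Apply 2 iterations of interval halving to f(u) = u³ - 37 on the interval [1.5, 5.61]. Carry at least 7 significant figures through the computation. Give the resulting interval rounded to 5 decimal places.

f(1.500000) = -33.625000, f(5.610000) = 139.558481 (opposite signs)
step 1: m = 3.555000, f(m) = 7.928179 > 0 → root in [1.500000, 3.555000]
step 2: m = 2.527500, f(m) = -20.853682 < 0 → root in [2.527500, 3.555000]

[2.52750, 3.55500]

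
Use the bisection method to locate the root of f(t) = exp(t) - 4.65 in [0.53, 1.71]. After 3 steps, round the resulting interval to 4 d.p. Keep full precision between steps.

f(0.530000) = -2.951068, f(1.710000) = 0.878961 (opposite signs)
step 1: m = 1.120000, f(m) = -1.585146 < 0 → root in [1.120000, 1.710000]
step 2: m = 1.415000, f(m) = -0.533514 < 0 → root in [1.415000, 1.710000]
step 3: m = 1.562500, f(m) = 0.120733 > 0 → root in [1.415000, 1.562500]

[1.4150, 1.5625]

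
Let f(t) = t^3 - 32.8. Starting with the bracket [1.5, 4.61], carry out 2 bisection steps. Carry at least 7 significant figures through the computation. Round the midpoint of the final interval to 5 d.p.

3.44375

f(1.500000) = -29.425000, f(4.610000) = 65.172181 (opposite signs)
step 1: m = 3.055000, f(m) = -4.287609 < 0 → root in [3.055000, 4.610000]
step 2: m = 3.832500, f(m) = 23.491976 > 0 → root in [3.055000, 3.832500]
Midpoint of [3.055000, 3.832500] = 3.443750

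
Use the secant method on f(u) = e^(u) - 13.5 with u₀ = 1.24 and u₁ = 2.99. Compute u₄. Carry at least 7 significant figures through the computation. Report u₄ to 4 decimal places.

2.6113

f(u_0) = -10.044387, f(u_1) = 6.385682
u_2 = 2.990000 - (6.385682)·(2.990000 - 1.240000)/(6.385682 - (-10.044387)) = 2.309848; f(u_2) = -3.427107
u_3 = 2.309848 - (-3.427107)·(2.309848 - 2.990000)/(-3.427107 - (6.385682)) = 2.547390; f(u_3) = -0.726274
u_4 = 2.547390 - (-0.726274)·(2.547390 - 2.309848)/(-0.726274 - (-3.427107)) = 2.611267; f(u_4) = 0.116296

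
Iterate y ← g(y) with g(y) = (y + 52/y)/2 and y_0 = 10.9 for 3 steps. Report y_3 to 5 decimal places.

y_1 = g(10.900000) = 7.835321
y_2 = g(7.835321) = 7.235967
y_3 = g(7.235967) = 7.211145

7.21115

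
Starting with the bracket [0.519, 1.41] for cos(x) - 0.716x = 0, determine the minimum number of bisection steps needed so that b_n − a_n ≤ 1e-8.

Initial width b − a = 1.41 − 0.519 = 0.891000.
After n steps the width is (b−a)/2^n; need (b−a)/2^n ≤ 1e-8.
So n ≥ log₂(0.891000/1e-8) = log₂(89100000.0000) ≈ 26.4089.
Hence n = 27.

27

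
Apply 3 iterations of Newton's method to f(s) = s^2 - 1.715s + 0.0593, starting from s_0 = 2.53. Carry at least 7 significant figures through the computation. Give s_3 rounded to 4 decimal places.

Newton update: s ← s − f(s)/f'(s).
f'(s) = 2s - 1.715
s_0 = 2.530000: f = 2.121250, f' = 3.345000 → s_1 = 2.530000 - (2.121250)/(3.345000) = 1.895845
s_1 = 1.895845: f = 0.402153, f' = 2.076689 → s_2 = 1.895845 - (0.402153)/(2.076689) = 1.702193
s_2 = 1.702193: f = 0.037501, f' = 1.689387 → s_3 = 1.702193 - (0.037501)/(1.689387) = 1.679996

1.6800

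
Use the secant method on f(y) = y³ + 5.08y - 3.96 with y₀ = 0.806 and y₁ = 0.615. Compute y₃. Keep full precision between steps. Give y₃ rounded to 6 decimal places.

f(y_0) = 0.658087, f(y_1) = -0.603192
y_2 = 0.615000 - (-0.603192)·(0.615000 - 0.806000)/(-0.603192 - (0.658087)) = 0.706344; f(y_2) = -0.019365
y_3 = 0.706344 - (-0.019365)·(0.706344 - 0.615000)/(-0.019365 - (-0.603192)) = 0.709373; f(y_3) = 0.000581

0.709373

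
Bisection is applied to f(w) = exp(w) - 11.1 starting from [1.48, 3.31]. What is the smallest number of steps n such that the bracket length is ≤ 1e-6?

Initial width b − a = 3.31 − 1.48 = 1.830000.
After n steps the width is (b−a)/2^n; need (b−a)/2^n ≤ 1e-6.
So n ≥ log₂(1.830000/1e-6) = log₂(1830000.0000) ≈ 20.8034.
Hence n = 21.

21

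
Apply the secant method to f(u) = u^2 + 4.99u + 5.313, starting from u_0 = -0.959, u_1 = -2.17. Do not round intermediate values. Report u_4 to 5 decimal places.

Secant update: u_(k+1) = u_k − f(u_k)·(u_k − u_(k-1))/(f(u_k) − f(u_(k-1))).
f(u_0) = 1.447271, f(u_1) = -0.806400
u_2 = -2.170000 - (-0.806400)·(-2.170000 - -0.959000)/(-0.806400 - (1.447271)) = -1.736685; f(u_2) = -0.336983
u_3 = -1.736685 - (-0.336983)·(-1.736685 - -2.170000)/(-0.336983 - (-0.806400)) = -1.425618; f(u_3) = 0.231552
u_4 = -1.425618 - (0.231552)·(-1.425618 - -1.736685)/(0.231552 - (-0.336983)) = -1.552309; f(u_4) = -0.023359

-1.55231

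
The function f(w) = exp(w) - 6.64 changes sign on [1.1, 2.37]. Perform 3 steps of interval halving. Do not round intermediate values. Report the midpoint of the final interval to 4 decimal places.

f(1.100000) = -3.635834, f(2.370000) = 4.057392 (opposite signs)
step 1: m = 1.735000, f(m) = -0.971072 < 0 → root in [1.735000, 2.370000]
step 2: m = 2.052500, f(m) = 1.147345 > 0 → root in [1.735000, 2.052500]
step 3: m = 1.893750, f(m) = 0.004238 > 0 → root in [1.735000, 1.893750]
Midpoint of [1.735000, 1.893750] = 1.814375

1.8144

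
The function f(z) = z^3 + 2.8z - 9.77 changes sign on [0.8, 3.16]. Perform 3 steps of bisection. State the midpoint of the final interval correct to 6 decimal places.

f(0.800000) = -7.018000, f(3.160000) = 30.632496 (opposite signs)
step 1: m = 1.980000, f(m) = 3.536392 > 0 → root in [0.800000, 1.980000]
step 2: m = 1.390000, f(m) = -3.192381 < 0 → root in [1.390000, 1.980000]
step 3: m = 1.685000, f(m) = -0.267906 < 0 → root in [1.685000, 1.980000]
Midpoint of [1.685000, 1.980000] = 1.832500

1.832500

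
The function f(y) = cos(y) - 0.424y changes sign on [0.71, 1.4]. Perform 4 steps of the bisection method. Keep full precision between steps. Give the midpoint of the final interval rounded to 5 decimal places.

f(0.710000) = 0.457322, f(1.400000) = -0.423633 (opposite signs)
step 1: m = 1.055000, f(m) = 0.045908 > 0 → root in [1.055000, 1.400000]
step 2: m = 1.227500, f(m) = -0.183867 < 0 → root in [1.055000, 1.227500]
step 3: m = 1.141250, f(m) = -0.067432 < 0 → root in [1.055000, 1.141250]
step 4: m = 1.098125, f(m) = -0.010339 < 0 → root in [1.055000, 1.098125]
Midpoint of [1.055000, 1.098125] = 1.076563

1.07656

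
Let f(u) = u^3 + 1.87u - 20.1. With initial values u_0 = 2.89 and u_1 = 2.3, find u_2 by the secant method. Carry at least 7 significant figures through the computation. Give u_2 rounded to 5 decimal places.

2.46391

Secant update: u_(k+1) = u_k − f(u_k)·(u_k − u_(k-1))/(f(u_k) − f(u_(k-1))).
f(u_0) = 9.441869, f(u_1) = -3.632000
u_2 = 2.300000 - (-3.632000)·(2.300000 - 2.890000)/(-3.632000 - (9.441869)) = 2.463906; f(u_2) = -0.534543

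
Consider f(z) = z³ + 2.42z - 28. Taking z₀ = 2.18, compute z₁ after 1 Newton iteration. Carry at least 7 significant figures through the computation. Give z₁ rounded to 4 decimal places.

Newton update: z ← z − f(z)/f'(z).
f'(z) = 3z² + 2.42
z_0 = 2.180000: f = -12.364168, f' = 16.677200 → z_1 = 2.180000 - (-12.364168)/(16.677200) = 2.921382

2.9214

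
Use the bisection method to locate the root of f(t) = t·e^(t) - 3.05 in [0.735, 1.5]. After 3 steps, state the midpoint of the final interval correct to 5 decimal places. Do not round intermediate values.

f(0.735000) = -1.517171, f(1.500000) = 3.672534 (opposite signs)
step 1: m = 1.117500, f(m) = 0.366423 > 0 → root in [0.735000, 1.117500]
step 2: m = 0.926250, f(m) = -0.711198 < 0 → root in [0.926250, 1.117500]
step 3: m = 1.021875, f(m) = -0.210823 < 0 → root in [1.021875, 1.117500]
Midpoint of [1.021875, 1.117500] = 1.069688

1.06969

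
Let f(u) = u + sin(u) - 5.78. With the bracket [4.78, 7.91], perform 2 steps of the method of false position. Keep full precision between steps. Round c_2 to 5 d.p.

f(4.780000) = -1.997715, f(7.910000) = 3.128431
step 1: c = 5.999795, f(c) = -0.059817 < 0 → new bracket [5.999795, 7.910000]
step 2: c = 6.035634, f(c) = 0.010603 > 0 → new bracket [5.999795, 6.035634]

6.03563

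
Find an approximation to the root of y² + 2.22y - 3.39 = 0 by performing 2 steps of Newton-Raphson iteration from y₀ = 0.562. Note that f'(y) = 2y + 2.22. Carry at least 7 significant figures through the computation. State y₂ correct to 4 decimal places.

1.0410

y_0 = 0.562000: f = -1.826516, f' = 3.344000 → y_1 = 0.562000 - (-1.826516)/(3.344000) = 1.108207
y_1 = 1.108207: f = 0.298342, f' = 4.436414 → y_2 = 1.108207 - (0.298342)/(4.436414) = 1.040958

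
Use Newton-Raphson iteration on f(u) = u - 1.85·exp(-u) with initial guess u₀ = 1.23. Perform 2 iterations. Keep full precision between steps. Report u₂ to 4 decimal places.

0.8169

Newton update: u ← u − f(u)/f'(u).
f'(u) = 1 + 1.85·exp(-u)
u_0 = 1.230000: f = 0.689259, f' = 1.540741 → u_1 = 1.230000 - (0.689259)/(1.540741) = 0.782645
u_1 = 0.782645: f = -0.063166, f' = 1.845811 → u_2 = 0.782645 - (-0.063166)/(1.845811) = 0.816866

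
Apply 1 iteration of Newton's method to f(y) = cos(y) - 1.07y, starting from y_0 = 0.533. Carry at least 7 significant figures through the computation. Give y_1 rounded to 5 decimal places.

0.71738

f'(y) = -sin(y) - 1.07
y_0 = 0.533000: f = 0.290977, f' = -1.578119 → y_1 = 0.533000 - (0.290977)/(-1.578119) = 0.717382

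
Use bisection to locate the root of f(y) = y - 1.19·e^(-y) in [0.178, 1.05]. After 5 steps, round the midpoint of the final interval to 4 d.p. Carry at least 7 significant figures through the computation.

f(0.178000) = -0.817961, f(1.050000) = 0.633574 (opposite signs)
step 1: m = 0.614000, f(m) = -0.030006 < 0 → root in [0.614000, 1.050000]
step 2: m = 0.832000, f(m) = 0.314138 > 0 → root in [0.614000, 0.832000]
step 3: m = 0.723000, f(m) = 0.145500 > 0 → root in [0.614000, 0.723000]
step 4: m = 0.668500, f(m) = 0.058653 > 0 → root in [0.614000, 0.668500]
step 5: m = 0.641250, f(m) = 0.014556 > 0 → root in [0.614000, 0.641250]
Midpoint of [0.614000, 0.641250] = 0.627625

0.6276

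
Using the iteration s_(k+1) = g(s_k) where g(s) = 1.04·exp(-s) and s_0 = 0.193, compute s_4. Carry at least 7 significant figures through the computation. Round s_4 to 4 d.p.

0.5327

s_1 = g(0.193000) = 0.857461
s_2 = g(0.857461) = 0.441207
s_3 = g(0.441207) = 0.668990
s_4 = g(0.668990) = 0.532715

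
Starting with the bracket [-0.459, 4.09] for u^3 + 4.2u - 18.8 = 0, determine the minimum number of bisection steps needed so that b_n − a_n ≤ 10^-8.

Initial width b − a = 4.09 − -0.459 = 4.549000.
After n steps the width is (b−a)/2^n; need (b−a)/2^n ≤ 10^-8.
So n ≥ log₂(4.549000/10^-8) = log₂(454900000.0000) ≈ 28.7610.
Hence n = 29.

29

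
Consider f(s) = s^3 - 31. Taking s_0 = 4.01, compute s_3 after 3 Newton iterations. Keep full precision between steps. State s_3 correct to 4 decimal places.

f'(s) = 3s^2
s_0 = 4.010000: f = 33.481201, f' = 48.240300 → s_1 = 4.010000 - (33.481201)/(48.240300) = 3.315950
s_1 = 3.315950: f = 5.460595, f' = 32.986565 → s_2 = 3.315950 - (5.460595)/(32.986565) = 3.150410
s_2 = 3.150410: f = 0.268069, f' = 29.775242 → s_3 = 3.150410 - (0.268069)/(29.775242) = 3.141407

3.1414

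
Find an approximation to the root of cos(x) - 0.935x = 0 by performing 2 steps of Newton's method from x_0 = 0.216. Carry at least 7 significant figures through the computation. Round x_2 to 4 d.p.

0.7716

Newton update: x ← x − f(x)/f'(x).
f'(x) = -sin(x) - 0.935
x_0 = 0.216000: f = 0.774803, f' = -1.149324 → x_1 = 0.216000 - (0.774803)/(-1.149324) = 0.890137
x_1 = 0.890137: f = -0.202973, f' = -1.712158 → x_2 = 0.890137 - (-0.202973)/(-1.712158) = 0.771589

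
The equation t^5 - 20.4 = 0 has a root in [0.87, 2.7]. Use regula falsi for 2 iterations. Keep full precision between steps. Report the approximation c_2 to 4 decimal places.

1.3315

False-position update: c = (a·f(b) − b·f(a))/(f(b) − f(a)); replace the endpoint whose sign matches f(c).
f(0.870000) = -19.901579, f(2.700000) = 123.089070
step 1: c = 1.124701, f(c) = -18.600359 < 0 → new bracket [1.124701, 2.700000]
step 2: c = 1.331499, f(c) = -16.214909 < 0 → new bracket [1.331499, 2.700000]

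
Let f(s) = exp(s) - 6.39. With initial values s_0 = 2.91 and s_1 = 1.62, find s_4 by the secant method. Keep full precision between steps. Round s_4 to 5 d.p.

f(s_0) = 11.966799, f(s_1) = -1.336910
s_2 = 1.620000 - (-1.336910)·(1.620000 - 2.910000)/(-1.336910 - (11.966799)) = 1.749634; f(s_2) = -0.637503
s_3 = 1.749634 - (-0.637503)·(1.749634 - 1.620000)/(-0.637503 - (-1.336910)) = 1.867794; f(s_3) = 0.084001
s_4 = 1.867794 - (0.084001)·(1.867794 - 1.749634)/(0.084001 - (-0.637503)) = 1.854038; f(s_4) = -0.004451

1.85404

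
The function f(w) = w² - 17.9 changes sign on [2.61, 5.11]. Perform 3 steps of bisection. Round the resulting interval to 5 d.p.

[4.17250, 4.48500]

f(2.610000) = -11.087900, f(5.110000) = 8.212100 (opposite signs)
step 1: m = 3.860000, f(m) = -3.000400 < 0 → root in [3.860000, 5.110000]
step 2: m = 4.485000, f(m) = 2.215225 > 0 → root in [3.860000, 4.485000]
step 3: m = 4.172500, f(m) = -0.490244 < 0 → root in [4.172500, 4.485000]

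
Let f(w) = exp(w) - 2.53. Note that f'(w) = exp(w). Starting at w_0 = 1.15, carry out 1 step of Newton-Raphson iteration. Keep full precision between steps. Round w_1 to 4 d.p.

Newton update: w ← w − f(w)/f'(w).
w_0 = 1.150000: f = 0.628193, f' = 3.158193 → w_1 = 1.150000 - (0.628193)/(3.158193) = 0.951091

0.9511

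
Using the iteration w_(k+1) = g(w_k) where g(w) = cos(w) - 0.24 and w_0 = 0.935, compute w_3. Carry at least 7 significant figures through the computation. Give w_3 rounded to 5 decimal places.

w_1 = g(0.935000) = 0.353818
w_2 = g(0.353818) = 0.698057
w_3 = g(0.698057) = 0.526093

0.52609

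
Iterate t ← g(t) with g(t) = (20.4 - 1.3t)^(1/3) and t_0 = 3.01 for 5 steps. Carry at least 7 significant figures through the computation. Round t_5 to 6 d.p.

2.573991

t_1 = g(3.010000) = 2.545153
t_2 = g(2.545153) = 2.575877
t_3 = g(2.575877) = 2.573868
t_4 = g(2.573868) = 2.574000
t_5 = g(2.574000) = 2.573991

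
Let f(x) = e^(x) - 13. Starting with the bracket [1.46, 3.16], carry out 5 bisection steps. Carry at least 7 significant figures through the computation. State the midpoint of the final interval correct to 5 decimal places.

2.54906

f(1.460000) = -8.694040, f(3.160000) = 10.570596 (opposite signs)
step 1: m = 2.310000, f(m) = -2.925575 < 0 → root in [2.310000, 3.160000]
step 2: m = 2.735000, f(m) = 2.409743 > 0 → root in [2.310000, 2.735000]
step 3: m = 2.522500, f(m) = -0.540293 < 0 → root in [2.522500, 2.735000]
step 4: m = 2.628750, f(m) = 0.856439 > 0 → root in [2.522500, 2.628750]
step 5: m = 2.575625, f(m) = 0.139527 > 0 → root in [2.522500, 2.575625]
Midpoint of [2.522500, 2.575625] = 2.549062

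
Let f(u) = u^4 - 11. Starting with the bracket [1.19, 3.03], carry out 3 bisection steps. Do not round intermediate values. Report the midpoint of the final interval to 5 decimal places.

f(1.190000) = -8.994661, f(3.030000) = 73.288925 (opposite signs)
step 1: m = 2.110000, f(m) = 8.821194 > 0 → root in [1.190000, 2.110000]
step 2: m = 1.650000, f(m) = -3.587994 < 0 → root in [1.650000, 2.110000]
step 3: m = 1.880000, f(m) = 1.491983 > 0 → root in [1.650000, 1.880000]
Midpoint of [1.650000, 1.880000] = 1.765000

1.76500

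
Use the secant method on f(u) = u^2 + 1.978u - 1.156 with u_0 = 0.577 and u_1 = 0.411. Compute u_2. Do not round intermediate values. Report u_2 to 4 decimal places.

0.4697

f(u_0) = 0.318235, f(u_1) = -0.174121
u_2 = 0.411000 - (-0.174121)·(0.411000 - 0.577000)/(-0.174121 - (0.318235)) = 0.469706; f(u_2) = -0.006299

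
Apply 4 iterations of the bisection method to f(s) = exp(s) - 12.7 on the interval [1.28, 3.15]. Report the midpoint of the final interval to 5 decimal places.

2.50719

f(1.280000) = -9.103360, f(3.150000) = 10.636065 (opposite signs)
step 1: m = 2.215000, f(m) = -3.538591 < 0 → root in [2.215000, 3.150000]
step 2: m = 2.682500, f(m) = 1.921602 > 0 → root in [2.215000, 2.682500]
step 3: m = 2.448750, f(m) = -1.126130 < 0 → root in [2.448750, 2.682500]
step 4: m = 2.565625, f(m) = 0.308786 > 0 → root in [2.448750, 2.565625]
Midpoint of [2.448750, 2.565625] = 2.507187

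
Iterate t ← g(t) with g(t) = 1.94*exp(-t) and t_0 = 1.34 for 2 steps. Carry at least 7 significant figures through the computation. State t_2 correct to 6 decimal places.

t_1 = g(1.340000) = 0.507981
t_2 = g(0.507981) = 1.167316

1.167316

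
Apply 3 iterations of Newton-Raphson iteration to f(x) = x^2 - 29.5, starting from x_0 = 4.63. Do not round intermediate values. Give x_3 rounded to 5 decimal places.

f'(x) = 2x
x_0 = 4.630000: f = -8.063100, f' = 9.260000 → x_1 = 4.630000 - (-8.063100)/(9.260000) = 5.500745
x_1 = 5.500745: f = 0.758197, f' = 11.001490 → x_2 = 5.500745 - (0.758197)/(11.001490) = 5.431827
x_2 = 5.431827: f = 0.004750, f' = 10.863655 → x_3 = 5.431827 - (0.004750)/(10.863655) = 5.431390

5.43139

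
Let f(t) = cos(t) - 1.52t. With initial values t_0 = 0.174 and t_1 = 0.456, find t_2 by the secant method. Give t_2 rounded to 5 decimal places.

f(t_0) = 0.720420, f(t_1) = 0.204701
t_2 = 0.456000 - (0.204701)·(0.456000 - 0.174000)/(0.204701 - (0.720420)) = 0.567932; f(t_2) = -0.020243

0.56793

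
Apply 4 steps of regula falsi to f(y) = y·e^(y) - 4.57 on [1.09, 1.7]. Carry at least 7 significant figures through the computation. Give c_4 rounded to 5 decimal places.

1.27483

f(1.090000) = -1.328041, f(1.700000) = 4.735711
step 1: c = 1.223598, f(c) = -0.410505 < 0 → new bracket [1.223598, 1.700000]
step 2: c = 1.261600, f(c) = -0.115208 < 0 → new bracket [1.261600, 1.700000]
step 3: c = 1.272012, f(c) = -0.031433 < 0 → new bracket [1.272012, 1.700000]
step 4: c = 1.274834, f(c) = -0.008510 < 0 → new bracket [1.274834, 1.700000]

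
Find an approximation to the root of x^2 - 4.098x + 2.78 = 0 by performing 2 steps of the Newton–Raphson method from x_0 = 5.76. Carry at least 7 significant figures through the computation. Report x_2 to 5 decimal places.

3.41883

f'(x) = 2x - 4.098
x_0 = 5.760000: f = 12.353120, f' = 7.422000 → x_1 = 5.760000 - (12.353120)/(7.422000) = 4.095608
x_1 = 4.095608: f = 2.770202, f' = 4.093215 → x_2 = 4.095608 - (2.770202)/(4.093215) = 3.418829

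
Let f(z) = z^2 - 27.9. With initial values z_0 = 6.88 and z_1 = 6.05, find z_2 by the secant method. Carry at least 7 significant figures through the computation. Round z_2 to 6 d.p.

5.376953

f(z_0) = 19.434400, f(z_1) = 8.702500
z_2 = 6.050000 - (8.702500)·(6.050000 - 6.880000)/(8.702500 - (19.434400)) = 5.376953; f(z_2) = 1.011622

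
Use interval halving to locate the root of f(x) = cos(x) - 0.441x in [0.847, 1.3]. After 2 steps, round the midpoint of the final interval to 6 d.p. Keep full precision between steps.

1.130125

f(0.847000) = 0.288707, f(1.300000) = -0.305801 (opposite signs)
step 1: m = 1.073500, f(m) = 0.003638 > 0 → root in [1.073500, 1.300000]
step 2: m = 1.186750, f(m) = -0.148682 < 0 → root in [1.073500, 1.186750]
Midpoint of [1.073500, 1.186750] = 1.130125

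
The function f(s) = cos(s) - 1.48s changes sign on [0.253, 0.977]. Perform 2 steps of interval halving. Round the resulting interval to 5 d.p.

[0.43400, 0.61500]

f(0.253000) = 0.593726, f(0.977000) = -0.886448 (opposite signs)
step 1: m = 0.615000, f(m) = -0.093427 < 0 → root in [0.253000, 0.615000]
step 2: m = 0.434000, f(m) = 0.264971 > 0 → root in [0.434000, 0.615000]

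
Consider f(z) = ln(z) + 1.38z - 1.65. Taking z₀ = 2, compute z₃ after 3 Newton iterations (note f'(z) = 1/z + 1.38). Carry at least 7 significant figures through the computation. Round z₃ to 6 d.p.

z_0 = 2.000000: f = 1.803147, f' = 1.880000 → z_1 = 2.000000 - (1.803147)/(1.880000) = 1.040879
z_1 = 1.040879: f = -0.173521, f' = 2.340726 → z_2 = 1.040879 - (-0.173521)/(2.340726) = 1.115010
z_2 = 1.115010: f = -0.002422, f' = 2.276853 → z_3 = 1.115010 - (-0.002422)/(2.276853) = 1.116074

1.116074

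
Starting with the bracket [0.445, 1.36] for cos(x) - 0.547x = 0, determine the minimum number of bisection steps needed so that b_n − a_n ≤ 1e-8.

27

Initial width b − a = 1.36 − 0.445 = 0.915000.
After n steps the width is (b−a)/2^n; need (b−a)/2^n ≤ 1e-8.
So n ≥ log₂(0.915000/1e-8) = log₂(91500000.0000) ≈ 26.4473.
Hence n = 27.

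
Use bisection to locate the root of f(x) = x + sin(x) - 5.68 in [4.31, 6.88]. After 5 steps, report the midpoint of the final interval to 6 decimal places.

f(4.310000) = -2.290128, f(6.880000) = 1.762011 (opposite signs)
step 1: m = 5.595000, f(m) = -0.720137 < 0 → root in [5.595000, 6.880000]
step 2: m = 6.237500, f(m) = 0.511831 > 0 → root in [5.595000, 6.237500]
step 3: m = 5.916250, f(m) = -0.122506 < 0 → root in [5.916250, 6.237500]
step 4: m = 6.076875, f(m) = 0.192025 > 0 → root in [5.916250, 6.076875]
step 5: m = 5.996562, f(m) = 0.033848 > 0 → root in [5.916250, 5.996562]
Midpoint of [5.916250, 5.996562] = 5.956406

5.956406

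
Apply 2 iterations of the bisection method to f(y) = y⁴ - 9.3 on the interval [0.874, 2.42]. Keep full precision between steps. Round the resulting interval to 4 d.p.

[1.6470, 2.0335]

f(0.874000) = -8.716493, f(2.420000) = 24.997421 (opposite signs)
step 1: m = 1.647000, f(m) = -1.941752 < 0 → root in [1.647000, 2.420000]
step 2: m = 2.033500, f(m) = 7.799236 > 0 → root in [1.647000, 2.033500]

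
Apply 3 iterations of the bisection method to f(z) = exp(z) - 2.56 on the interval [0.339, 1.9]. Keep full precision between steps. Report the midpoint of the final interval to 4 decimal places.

1.0219

f(0.339000) = -1.156457, f(1.900000) = 4.125894 (opposite signs)
step 1: m = 1.119500, f(m) = 0.503322 > 0 → root in [0.339000, 1.119500]
step 2: m = 0.729250, f(m) = -0.486475 < 0 → root in [0.729250, 1.119500]
step 3: m = 0.924375, f(m) = -0.039707 < 0 → root in [0.924375, 1.119500]
Midpoint of [0.924375, 1.119500] = 1.021937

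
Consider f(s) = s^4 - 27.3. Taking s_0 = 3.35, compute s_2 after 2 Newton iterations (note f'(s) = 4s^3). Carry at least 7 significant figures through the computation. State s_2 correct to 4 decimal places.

Newton update: s ← s − f(s)/f'(s).
s_0 = 3.350000: f = 98.644506, f' = 150.381500 → s_1 = 3.350000 - (98.644506)/(150.381500) = 2.694038
s_1 = 2.694038: f = 25.376275, f' = 78.211620 → s_2 = 2.694038 - (25.376275)/(78.211620) = 2.369582

2.3696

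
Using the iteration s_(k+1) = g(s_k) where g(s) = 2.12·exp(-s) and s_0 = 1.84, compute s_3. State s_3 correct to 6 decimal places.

s_1 = g(1.840000) = 0.336693
s_2 = g(0.336693) = 1.513952
s_3 = g(1.513952) = 0.466482

0.466482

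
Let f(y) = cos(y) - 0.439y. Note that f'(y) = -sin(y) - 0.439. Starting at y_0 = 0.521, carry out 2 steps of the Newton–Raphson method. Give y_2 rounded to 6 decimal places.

1.080147

y_0 = 0.521000: f = 0.638603, f' = -0.936748 → y_1 = 0.521000 - (0.638603)/(-0.936748) = 1.202723
y_1 = 1.202723: f = -0.168178, f' = -1.372022 → y_2 = 1.202723 - (-0.168178)/(-1.372022) = 1.080147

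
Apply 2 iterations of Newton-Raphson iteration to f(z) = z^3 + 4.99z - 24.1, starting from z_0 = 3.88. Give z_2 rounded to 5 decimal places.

2.38769

f'(z) = 3z^2 + 4.99
z_0 = 3.880000: f = 53.672272, f' = 50.153200 → z_1 = 3.880000 - (53.672272)/(50.153200) = 2.809834
z_1 = 2.809834: f = 12.105168, f' = 28.675494 → z_2 = 2.809834 - (12.105168)/(28.675494) = 2.387690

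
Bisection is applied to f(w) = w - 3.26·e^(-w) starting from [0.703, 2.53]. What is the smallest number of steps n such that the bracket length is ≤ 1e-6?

Initial width b − a = 2.53 − 0.703 = 1.827000.
After n steps the width is (b−a)/2^n; need (b−a)/2^n ≤ 1e-6.
So n ≥ log₂(1.827000/1e-6) = log₂(1827000.0000) ≈ 20.8010.
Hence n = 21.

21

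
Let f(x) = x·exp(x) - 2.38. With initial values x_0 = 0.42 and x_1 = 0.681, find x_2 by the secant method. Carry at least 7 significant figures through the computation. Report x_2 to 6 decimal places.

1.063242

f(x_0) = -1.740776, f(x_1) = -1.034444
x_2 = 0.681000 - (-1.034444)·(0.681000 - 0.420000)/(-1.034444 - (-1.740776)) = 1.063242; f(x_2) = 0.698879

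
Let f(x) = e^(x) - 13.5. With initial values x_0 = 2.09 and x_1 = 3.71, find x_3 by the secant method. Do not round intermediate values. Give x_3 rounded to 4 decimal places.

Secant update: x_(k+1) = x_k − f(x_k)·(x_k − x_(k-1))/(f(x_k) − f(x_(k-1))).
f(x_0) = -5.415085, f(x_1) = 27.353807
x_2 = 3.710000 - (27.353807)·(3.710000 - 2.090000)/(27.353807 - (-5.415085)) = 2.357706; f(x_2) = -2.933314
x_3 = 2.357706 - (-2.933314)·(2.357706 - 3.710000)/(-2.933314 - (27.353807)) = 2.488676; f(x_3) = -1.454680

2.4887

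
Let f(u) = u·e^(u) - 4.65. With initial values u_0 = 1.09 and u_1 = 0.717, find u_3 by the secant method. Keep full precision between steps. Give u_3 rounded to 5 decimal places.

f(u_0) = -1.408041, f(u_1) = -3.181384
u_2 = 0.717000 - (-3.181384)·(0.717000 - 1.090000)/(-3.181384 - (-1.408041)) = 1.386164; f(u_2) = 0.893929
u_3 = 1.386164 - (0.893929)·(1.386164 - 0.717000)/(0.893929 - (-3.181384)) = 1.239381; f(u_3) = -0.369828

1.23938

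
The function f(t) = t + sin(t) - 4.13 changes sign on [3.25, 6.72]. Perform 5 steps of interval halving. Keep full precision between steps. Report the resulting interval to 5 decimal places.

[4.98500, 5.09344]

f(3.250000) = -0.988195, f(6.720000) = 3.013055 (opposite signs)
step 1: m = 4.985000, f(m) = -0.108071 < 0 → root in [4.985000, 6.720000]
step 2: m = 5.852500, f(m) = 1.305006 > 0 → root in [4.985000, 5.852500]
step 3: m = 5.418750, f(m) = 0.528021 > 0 → root in [4.985000, 5.418750]
step 4: m = 5.201875, f(m) = 0.189300 > 0 → root in [4.985000, 5.201875]
step 5: m = 5.093437, f(m) = 0.035162 > 0 → root in [4.985000, 5.093437]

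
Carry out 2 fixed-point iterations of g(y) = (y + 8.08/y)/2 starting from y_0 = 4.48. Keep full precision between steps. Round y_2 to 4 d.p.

y_1 = g(4.480000) = 3.141786
y_2 = g(3.141786) = 2.856786

2.8568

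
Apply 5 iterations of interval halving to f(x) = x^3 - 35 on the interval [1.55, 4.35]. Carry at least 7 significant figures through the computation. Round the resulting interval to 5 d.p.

f(1.550000) = -31.276125, f(4.350000) = 47.312875 (opposite signs)
step 1: m = 2.950000, f(m) = -9.327625 < 0 → root in [2.950000, 4.350000]
step 2: m = 3.650000, f(m) = 13.627125 > 0 → root in [2.950000, 3.650000]
step 3: m = 3.300000, f(m) = 0.937000 > 0 → root in [2.950000, 3.300000]
step 4: m = 3.125000, f(m) = -4.482422 < 0 → root in [3.125000, 3.300000]
step 5: m = 3.212500, f(m) = -1.846498 < 0 → root in [3.212500, 3.300000]

[3.21250, 3.30000]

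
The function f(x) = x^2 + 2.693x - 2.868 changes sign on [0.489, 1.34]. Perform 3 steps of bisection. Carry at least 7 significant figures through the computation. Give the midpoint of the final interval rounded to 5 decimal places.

f(0.489000) = -1.312002, f(1.340000) = 2.536220 (opposite signs)
step 1: m = 0.914500, f(m) = 0.431059 > 0 → root in [0.489000, 0.914500]
step 2: m = 0.701750, f(m) = -0.485734 < 0 → root in [0.701750, 0.914500]
step 3: m = 0.808125, f(m) = -0.038653 < 0 → root in [0.808125, 0.914500]
Midpoint of [0.808125, 0.914500] = 0.861313

0.86131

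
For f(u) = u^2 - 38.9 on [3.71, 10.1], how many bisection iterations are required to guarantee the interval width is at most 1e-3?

13

Initial width b − a = 10.1 − 3.71 = 6.390000.
After n steps the width is (b−a)/2^n; need (b−a)/2^n ≤ 1e-3.
So n ≥ log₂(6.390000/1e-3) = log₂(6390.0000) ≈ 12.6416.
Hence n = 13.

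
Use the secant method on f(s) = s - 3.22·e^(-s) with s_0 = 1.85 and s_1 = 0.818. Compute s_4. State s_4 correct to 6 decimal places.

1.086410

f(s_0) = 1.343696, f(s_1) = -0.603029
s_2 = 0.818000 - (-0.603029)·(0.818000 - 1.850000)/(-0.603029 - (1.343696)) = 1.137678; f(s_2) = 0.105468
s_3 = 1.137678 - (0.105468)·(1.137678 - 0.818000)/(0.105468 - (-0.603029)) = 1.090091; f(s_3) = 0.007572
s_4 = 1.090091 - (0.007572)·(1.090091 - 1.137678)/(0.007572 - (0.105468)) = 1.086410; f(s_4) = -0.000101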